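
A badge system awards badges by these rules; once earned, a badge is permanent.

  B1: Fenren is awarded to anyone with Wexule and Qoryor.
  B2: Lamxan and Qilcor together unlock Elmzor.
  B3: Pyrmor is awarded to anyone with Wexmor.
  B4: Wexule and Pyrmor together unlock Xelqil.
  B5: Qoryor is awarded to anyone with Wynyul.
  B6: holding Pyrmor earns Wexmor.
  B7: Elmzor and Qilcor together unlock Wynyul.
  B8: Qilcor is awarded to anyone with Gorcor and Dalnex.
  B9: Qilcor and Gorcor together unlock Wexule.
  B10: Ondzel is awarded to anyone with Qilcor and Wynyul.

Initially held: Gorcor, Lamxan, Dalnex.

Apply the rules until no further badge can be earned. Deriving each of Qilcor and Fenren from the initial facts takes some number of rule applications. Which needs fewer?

Qilcor: With Gorcor and Dalnex, Qilcor is earned (B8). [1 rule application]
Fenren: With Gorcor and Dalnex, Qilcor is earned (B8). With Lamxan and Qilcor, Elmzor is earned (B2). With Qilcor and Gorcor, Wexule is earned (B9). With Elmzor and Qilcor, Wynyul is earned (B7). With Wynyul, Qoryor is earned (B5). With Wexule and Qoryor, Fenren is earned (B1). [6 rule applications]
Qilcor needs fewer.

Qilcor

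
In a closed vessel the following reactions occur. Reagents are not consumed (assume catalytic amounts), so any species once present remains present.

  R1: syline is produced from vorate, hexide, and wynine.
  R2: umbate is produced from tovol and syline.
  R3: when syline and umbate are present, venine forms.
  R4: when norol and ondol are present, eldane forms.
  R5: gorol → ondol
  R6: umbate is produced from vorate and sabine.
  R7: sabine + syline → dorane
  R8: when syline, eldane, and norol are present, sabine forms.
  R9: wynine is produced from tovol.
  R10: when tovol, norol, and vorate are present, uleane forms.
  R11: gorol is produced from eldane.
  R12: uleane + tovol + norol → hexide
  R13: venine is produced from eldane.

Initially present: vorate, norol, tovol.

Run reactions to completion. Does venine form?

tovol present → wynine forms (R9).
tovol, norol, and vorate present → uleane forms (R10).
uleane, tovol, and norol present → hexide forms (R12).
vorate, hexide, and wynine present → syline forms (R1).
tovol and syline present → umbate forms (R2).
syline and umbate present → venine forms (R3).

Yes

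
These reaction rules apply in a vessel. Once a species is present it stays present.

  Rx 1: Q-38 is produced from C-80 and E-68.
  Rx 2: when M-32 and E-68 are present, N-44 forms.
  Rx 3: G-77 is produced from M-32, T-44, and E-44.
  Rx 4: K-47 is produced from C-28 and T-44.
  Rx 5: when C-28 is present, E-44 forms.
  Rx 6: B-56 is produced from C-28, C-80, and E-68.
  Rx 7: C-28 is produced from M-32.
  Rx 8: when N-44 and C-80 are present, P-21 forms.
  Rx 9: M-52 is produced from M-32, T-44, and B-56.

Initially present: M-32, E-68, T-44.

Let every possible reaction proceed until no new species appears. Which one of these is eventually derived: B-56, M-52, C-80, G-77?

G-77

M-32 present → C-28 forms (Rx 7).
C-28 present → E-44 forms (Rx 5).
M-32, T-44, and E-44 present → G-77 forms (Rx 3).
B-56 would need C-28, C-80, and E-68 (Rx 6), but C-80 never forms. No rule produces C-80, and it is not given. M-52 would need M-32, T-44, and B-56 (Rx 9), but B-56 never forms.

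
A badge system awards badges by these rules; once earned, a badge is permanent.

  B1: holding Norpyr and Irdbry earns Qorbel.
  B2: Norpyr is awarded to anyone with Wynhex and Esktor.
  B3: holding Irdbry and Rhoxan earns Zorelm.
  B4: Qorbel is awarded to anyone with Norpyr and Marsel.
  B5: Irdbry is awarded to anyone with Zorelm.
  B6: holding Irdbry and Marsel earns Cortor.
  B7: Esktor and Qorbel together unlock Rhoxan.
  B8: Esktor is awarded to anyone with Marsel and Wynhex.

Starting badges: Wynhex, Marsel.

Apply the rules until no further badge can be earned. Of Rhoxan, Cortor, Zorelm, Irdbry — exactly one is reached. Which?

With Marsel and Wynhex, Esktor is earned (B8).
With Wynhex and Esktor, Norpyr is earned (B2).
With Norpyr and Marsel, Qorbel is earned (B4).
With Esktor and Qorbel, Rhoxan is earned (B7).
Cortor would need Irdbry and Marsel (B6), but Irdbry is never earned. Irdbry would need Zorelm (B5), but Zorelm is never earned. Zorelm would need Irdbry and Rhoxan (B3), but Irdbry is never earned.

Rhoxan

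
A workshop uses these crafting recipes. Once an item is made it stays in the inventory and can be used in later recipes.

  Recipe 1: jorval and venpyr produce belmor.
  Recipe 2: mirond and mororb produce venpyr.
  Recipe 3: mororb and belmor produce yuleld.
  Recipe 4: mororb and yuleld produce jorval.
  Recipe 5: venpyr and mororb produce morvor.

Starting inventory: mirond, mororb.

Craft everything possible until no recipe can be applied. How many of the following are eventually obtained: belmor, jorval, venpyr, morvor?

mirond and mororb → venpyr (Recipe 2).
Using Recipe 5, venpyr and mororb make morvor.
belmor would need jorval and venpyr (Recipe 1), but jorval is never obtained.
jorval would need mororb and yuleld (Recipe 4), but yuleld is never obtained.
venpyr: reached.
morvor: reached.
Reached: venpyr and morvor — 2 of the 4.

2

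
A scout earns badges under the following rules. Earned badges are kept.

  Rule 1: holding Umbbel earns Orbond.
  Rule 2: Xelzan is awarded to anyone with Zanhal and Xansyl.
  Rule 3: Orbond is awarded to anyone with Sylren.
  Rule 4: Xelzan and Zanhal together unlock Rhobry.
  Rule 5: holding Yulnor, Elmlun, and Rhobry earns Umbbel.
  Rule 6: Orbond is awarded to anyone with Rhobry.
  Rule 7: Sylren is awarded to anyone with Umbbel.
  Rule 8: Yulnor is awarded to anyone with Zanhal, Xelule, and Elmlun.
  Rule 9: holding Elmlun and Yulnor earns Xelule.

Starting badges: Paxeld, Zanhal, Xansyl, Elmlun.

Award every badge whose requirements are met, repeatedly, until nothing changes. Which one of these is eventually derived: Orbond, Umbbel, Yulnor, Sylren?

With Zanhal and Xansyl, Xelzan is earned (Rule 2).
With Xelzan and Zanhal, Rhobry is earned (Rule 4).
With Rhobry, Orbond is earned (Rule 6).
Sylren would need Umbbel (Rule 7), but Umbbel is never earned. Umbbel would need Yulnor, Elmlun, and Rhobry (Rule 5), but Yulnor is never earned. Yulnor would need Zanhal, Xelule, and Elmlun (Rule 8), but Xelule is never earned.

Orbond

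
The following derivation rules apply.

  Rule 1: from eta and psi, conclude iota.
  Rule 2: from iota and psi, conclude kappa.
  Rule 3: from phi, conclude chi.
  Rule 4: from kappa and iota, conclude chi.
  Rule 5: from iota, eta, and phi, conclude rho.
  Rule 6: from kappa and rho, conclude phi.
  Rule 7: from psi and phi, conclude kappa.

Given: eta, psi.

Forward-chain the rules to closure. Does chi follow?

From eta and psi, Rule 1 gives iota.
From iota and psi, Rule 2 gives kappa.
kappa and iota hold, so chi follows (Rule 4).

Yes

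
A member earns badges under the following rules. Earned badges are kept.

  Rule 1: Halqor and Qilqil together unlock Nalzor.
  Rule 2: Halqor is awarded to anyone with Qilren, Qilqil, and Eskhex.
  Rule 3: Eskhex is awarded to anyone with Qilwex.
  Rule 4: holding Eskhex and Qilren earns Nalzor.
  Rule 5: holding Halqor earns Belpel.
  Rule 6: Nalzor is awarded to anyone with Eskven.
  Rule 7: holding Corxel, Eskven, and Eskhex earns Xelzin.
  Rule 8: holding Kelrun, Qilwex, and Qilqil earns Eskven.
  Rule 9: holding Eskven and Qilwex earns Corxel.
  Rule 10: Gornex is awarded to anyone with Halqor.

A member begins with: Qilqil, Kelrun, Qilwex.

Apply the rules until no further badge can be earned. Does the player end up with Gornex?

No

Gornex would need Halqor (Rule 10), but Halqor is never earned.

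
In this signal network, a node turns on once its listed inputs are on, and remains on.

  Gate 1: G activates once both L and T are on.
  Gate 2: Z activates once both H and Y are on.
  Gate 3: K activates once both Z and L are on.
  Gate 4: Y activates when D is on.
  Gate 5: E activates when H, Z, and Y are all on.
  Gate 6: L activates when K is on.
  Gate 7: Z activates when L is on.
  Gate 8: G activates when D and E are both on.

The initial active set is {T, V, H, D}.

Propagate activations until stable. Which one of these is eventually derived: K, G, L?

G

Gate 4: D on → Y on.
Gate 2: H and Y on → Z on.
H, Z, and Y are on, so E activates (Gate 5).
Gate 8: D and E on → G on.
L would need K (Gate 6), but K never turns on. K would need Z and L (Gate 3), but L never turns on.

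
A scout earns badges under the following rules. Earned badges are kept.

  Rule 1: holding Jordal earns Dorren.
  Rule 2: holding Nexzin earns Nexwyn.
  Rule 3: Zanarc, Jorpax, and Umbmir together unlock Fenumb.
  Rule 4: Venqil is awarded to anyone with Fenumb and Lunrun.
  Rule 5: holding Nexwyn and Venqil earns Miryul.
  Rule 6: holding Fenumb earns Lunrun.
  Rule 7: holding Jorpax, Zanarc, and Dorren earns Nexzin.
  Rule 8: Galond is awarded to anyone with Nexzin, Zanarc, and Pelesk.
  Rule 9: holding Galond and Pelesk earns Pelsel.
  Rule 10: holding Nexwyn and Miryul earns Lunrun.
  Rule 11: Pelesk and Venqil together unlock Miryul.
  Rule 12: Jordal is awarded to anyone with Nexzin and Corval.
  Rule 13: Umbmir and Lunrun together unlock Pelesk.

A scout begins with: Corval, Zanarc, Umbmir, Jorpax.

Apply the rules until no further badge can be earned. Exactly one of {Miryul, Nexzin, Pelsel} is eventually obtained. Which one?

With Zanarc, Jorpax, and Umbmir, Fenumb is earned (Rule 3).
With Fenumb, Lunrun is earned (Rule 6).
With Fenumb and Lunrun, Venqil is earned (Rule 4).
With Umbmir and Lunrun, Pelesk is earned (Rule 13).
With Pelesk and Venqil, Miryul is earned (Rule 11).
Nexzin would need Jorpax, Zanarc, and Dorren (Rule 7), but Dorren is never earned. Pelsel would need Galond and Pelesk (Rule 9), but Galond is never earned.

Miryul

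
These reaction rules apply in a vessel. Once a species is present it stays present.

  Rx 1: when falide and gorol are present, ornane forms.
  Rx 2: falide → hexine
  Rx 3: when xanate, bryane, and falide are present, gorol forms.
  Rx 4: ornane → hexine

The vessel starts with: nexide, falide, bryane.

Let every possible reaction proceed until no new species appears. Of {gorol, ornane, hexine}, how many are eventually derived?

1

falide present → hexine forms (Rx 2).
gorol would need xanate, bryane, and falide (Rx 3), but xanate never forms.
ornane would need falide and gorol (Rx 1), but gorol never forms.
hexine: reached.
Reached: hexine — 1 of the 3.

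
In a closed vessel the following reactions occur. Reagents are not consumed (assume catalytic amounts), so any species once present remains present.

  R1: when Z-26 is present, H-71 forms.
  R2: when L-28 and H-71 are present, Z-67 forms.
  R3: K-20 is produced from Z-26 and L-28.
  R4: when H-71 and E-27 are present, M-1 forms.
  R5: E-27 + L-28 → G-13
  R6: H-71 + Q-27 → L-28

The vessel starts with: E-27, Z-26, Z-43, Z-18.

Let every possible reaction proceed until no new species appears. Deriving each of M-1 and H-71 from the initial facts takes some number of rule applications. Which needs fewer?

H-71

H-71: Z-26 present → H-71 forms (R1). [1 rule application]
M-1: Z-26 present → H-71 forms (R1). H-71 and E-27 present → M-1 forms (R4). [2 rule applications]
H-71 needs fewer.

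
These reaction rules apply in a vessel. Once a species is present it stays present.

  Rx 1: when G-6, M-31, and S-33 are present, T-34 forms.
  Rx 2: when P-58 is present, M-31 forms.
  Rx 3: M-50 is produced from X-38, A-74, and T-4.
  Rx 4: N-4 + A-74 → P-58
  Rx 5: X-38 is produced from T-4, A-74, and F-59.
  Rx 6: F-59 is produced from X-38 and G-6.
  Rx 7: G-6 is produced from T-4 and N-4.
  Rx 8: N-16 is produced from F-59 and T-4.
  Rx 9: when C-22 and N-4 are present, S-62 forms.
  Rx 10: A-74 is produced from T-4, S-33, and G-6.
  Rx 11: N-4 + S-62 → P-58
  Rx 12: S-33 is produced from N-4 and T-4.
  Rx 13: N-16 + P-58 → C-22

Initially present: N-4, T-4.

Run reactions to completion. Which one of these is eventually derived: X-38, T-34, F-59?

T-34

T-4 and N-4 present → G-6 forms (Rx 7).
N-4 and T-4 present → S-33 forms (Rx 12).
T-4, S-33, and G-6 present → A-74 forms (Rx 10).
N-4 and A-74 present → P-58 forms (Rx 4).
P-58 present → M-31 forms (Rx 2).
G-6, M-31, and S-33 present → T-34 forms (Rx 1).
X-38 would need T-4, A-74, and F-59 (Rx 5), but F-59 never forms. F-59 would need X-38 and G-6 (Rx 6), but X-38 never forms.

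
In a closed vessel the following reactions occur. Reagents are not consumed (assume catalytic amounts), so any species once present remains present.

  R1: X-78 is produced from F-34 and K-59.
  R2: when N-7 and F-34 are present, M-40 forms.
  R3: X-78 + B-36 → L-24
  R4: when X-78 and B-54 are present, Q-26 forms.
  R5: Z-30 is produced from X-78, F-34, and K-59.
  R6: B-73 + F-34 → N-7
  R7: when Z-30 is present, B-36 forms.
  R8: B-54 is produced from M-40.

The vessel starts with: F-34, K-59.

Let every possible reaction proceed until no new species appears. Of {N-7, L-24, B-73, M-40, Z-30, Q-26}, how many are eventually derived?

2

F-34 and K-59 present → X-78 forms (R1).
X-78, F-34, and K-59 present → Z-30 forms (R5).
Z-30 present → B-36 forms (R7).
X-78 and B-36 present → L-24 forms (R3).
N-7 would need B-73 and F-34 (R6), but B-73 never forms.
L-24: reached.
No rule produces B-73, and it is not given.
M-40 would need N-7 and F-34 (R2), but N-7 never forms.
Z-30: reached.
Q-26 would need X-78 and B-54 (R4), but B-54 never forms.
Reached: L-24 and Z-30 — 2 of the 6.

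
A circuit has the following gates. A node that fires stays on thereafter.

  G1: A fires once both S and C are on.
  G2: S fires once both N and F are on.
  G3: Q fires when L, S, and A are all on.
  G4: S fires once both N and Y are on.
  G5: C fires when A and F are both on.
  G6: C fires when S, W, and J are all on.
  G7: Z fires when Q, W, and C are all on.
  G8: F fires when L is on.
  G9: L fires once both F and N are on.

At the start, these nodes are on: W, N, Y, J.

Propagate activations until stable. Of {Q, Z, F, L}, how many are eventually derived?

0

Q would need L, S, and A (G3), but L never turns on.
Z would need Q, W, and C (G7), but Q never turns on.
F would need L (G8), but L never turns on.
L would need F and N (G9), but F never turns on.
None of the 4 are reached.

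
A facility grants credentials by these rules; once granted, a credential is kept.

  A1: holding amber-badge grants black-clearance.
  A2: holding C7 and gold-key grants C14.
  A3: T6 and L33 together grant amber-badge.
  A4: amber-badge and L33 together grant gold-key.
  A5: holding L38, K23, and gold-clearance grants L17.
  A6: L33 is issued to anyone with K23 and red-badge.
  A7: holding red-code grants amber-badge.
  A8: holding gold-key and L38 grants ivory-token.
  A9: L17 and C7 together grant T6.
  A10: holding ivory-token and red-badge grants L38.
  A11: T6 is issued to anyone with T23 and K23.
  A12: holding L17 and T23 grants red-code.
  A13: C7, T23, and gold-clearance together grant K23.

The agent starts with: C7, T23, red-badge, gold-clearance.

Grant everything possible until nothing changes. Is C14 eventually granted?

Holding C7, T23, and gold-clearance grants K23 (A13).
Holding K23 and red-badge grants L33 (A6).
Holding T23 and K23 grants T6 (A11).
Holding T6 and L33 grants amber-badge (A3).
Holding amber-badge and L33 grants gold-key (A4).
Holding C7 and gold-key grants C14 (A2).

Yes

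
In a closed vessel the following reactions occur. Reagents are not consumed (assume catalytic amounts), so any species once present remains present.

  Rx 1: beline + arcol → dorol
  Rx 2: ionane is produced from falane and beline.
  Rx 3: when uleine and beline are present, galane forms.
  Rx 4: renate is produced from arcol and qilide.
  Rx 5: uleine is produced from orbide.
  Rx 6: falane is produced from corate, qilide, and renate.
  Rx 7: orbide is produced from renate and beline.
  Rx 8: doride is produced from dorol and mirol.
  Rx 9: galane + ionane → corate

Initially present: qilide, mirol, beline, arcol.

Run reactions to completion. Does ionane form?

No

ionane would need falane and beline (Rx 2), but falane never forms.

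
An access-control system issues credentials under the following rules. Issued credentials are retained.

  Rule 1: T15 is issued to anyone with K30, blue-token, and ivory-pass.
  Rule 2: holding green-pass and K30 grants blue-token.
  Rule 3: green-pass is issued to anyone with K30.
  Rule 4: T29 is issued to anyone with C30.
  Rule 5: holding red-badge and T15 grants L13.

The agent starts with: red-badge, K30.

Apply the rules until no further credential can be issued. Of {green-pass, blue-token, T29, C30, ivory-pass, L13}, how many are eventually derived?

2

Holding K30 grants green-pass (Rule 3).
Holding green-pass and K30 grants blue-token (Rule 2).
green-pass: reached.
blue-token: reached.
T29 would need C30 (Rule 4), but C30 is never granted.
No rule produces C30, and it is not given.
No rule produces ivory-pass, and it is not given.
L13 would need red-badge and T15 (Rule 5), but T15 is never granted.
Reached: green-pass and blue-token — 2 of the 6.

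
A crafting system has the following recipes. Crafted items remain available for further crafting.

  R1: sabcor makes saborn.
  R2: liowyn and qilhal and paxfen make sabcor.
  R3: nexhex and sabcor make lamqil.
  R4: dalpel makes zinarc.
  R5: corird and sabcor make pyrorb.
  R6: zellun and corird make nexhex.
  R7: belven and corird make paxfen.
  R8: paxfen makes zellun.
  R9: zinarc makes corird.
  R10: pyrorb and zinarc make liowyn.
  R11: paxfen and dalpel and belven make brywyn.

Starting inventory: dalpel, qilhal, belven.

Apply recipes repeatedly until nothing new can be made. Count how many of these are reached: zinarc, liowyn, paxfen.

2

dalpel → zinarc (R4).
Using R9, zinarc makes corird.
Using R7, belven and corird make paxfen.
zinarc: reached.
liowyn would need pyrorb and zinarc (R10), but pyrorb is never obtained.
paxfen: reached.
Reached: zinarc and paxfen — 2 of the 3.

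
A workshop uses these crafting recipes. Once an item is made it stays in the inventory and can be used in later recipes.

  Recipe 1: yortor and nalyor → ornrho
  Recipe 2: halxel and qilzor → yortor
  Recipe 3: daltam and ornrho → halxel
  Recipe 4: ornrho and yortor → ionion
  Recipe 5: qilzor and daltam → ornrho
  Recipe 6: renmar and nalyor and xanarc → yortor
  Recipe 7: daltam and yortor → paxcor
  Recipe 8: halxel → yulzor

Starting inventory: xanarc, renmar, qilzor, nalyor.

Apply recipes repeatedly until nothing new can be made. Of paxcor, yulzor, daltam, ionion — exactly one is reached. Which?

ionion

renmar and nalyor and xanarc → yortor (Recipe 6).
yortor and nalyor → ornrho (Recipe 1).
ornrho and yortor → ionion (Recipe 4).
paxcor would need daltam and yortor (Recipe 7), but daltam is never obtained. yulzor would need halxel (Recipe 8), but halxel is never obtained. No rule produces daltam, and it is not given.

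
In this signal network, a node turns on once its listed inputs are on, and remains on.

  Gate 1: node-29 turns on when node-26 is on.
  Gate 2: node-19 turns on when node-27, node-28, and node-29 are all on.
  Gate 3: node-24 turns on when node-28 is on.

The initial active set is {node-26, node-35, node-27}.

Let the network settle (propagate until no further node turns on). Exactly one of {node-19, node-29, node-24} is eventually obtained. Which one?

node-29

Gate 1: node-26 on → node-29 on.
node-19 would need node-27, node-28, and node-29 (Gate 2), but node-28 never turns on. node-24 would need node-28 (Gate 3), but node-28 never turns on.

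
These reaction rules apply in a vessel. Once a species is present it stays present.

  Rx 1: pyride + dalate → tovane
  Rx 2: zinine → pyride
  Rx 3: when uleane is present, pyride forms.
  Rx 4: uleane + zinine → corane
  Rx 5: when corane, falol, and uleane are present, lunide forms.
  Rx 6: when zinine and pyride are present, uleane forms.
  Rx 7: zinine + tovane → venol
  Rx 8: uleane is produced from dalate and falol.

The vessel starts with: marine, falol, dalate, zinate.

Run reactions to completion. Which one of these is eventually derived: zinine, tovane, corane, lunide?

tovane

dalate and falol present → uleane forms (Rx 8).
uleane present → pyride forms (Rx 3).
pyride and dalate present → tovane forms (Rx 1).
lunide would need corane, falol, and uleane (Rx 5), but corane never forms. No rule produces zinine, and it is not given. corane would need uleane and zinine (Rx 4), but zinine never forms.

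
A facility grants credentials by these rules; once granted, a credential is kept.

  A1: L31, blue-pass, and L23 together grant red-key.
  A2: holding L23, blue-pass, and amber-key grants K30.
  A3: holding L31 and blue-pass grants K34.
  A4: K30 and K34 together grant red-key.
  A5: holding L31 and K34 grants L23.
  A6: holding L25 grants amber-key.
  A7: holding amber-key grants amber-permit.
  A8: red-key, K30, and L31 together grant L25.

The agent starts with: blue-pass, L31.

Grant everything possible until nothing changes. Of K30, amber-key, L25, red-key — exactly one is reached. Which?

red-key

Holding L31 and blue-pass grants K34 (A3).
Holding L31 and K34 grants L23 (A5).
Holding L31, blue-pass, and L23 grants red-key (A1).
amber-key would need L25 (A6), but L25 is never granted. K30 would need L23, blue-pass, and amber-key (A2), but amber-key is never granted. L25 would need red-key, K30, and L31 (A8), but K30 is never granted.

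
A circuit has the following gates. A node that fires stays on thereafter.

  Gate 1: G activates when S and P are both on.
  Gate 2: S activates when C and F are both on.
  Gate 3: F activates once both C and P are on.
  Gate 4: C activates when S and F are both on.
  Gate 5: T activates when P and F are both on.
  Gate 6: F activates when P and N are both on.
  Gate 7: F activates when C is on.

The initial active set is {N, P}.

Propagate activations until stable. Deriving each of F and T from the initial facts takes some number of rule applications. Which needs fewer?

F: P and N are on, so F activates (Gate 6). [1 rule application]
T: P and N are on, so F activates (Gate 6). P and F are on, so T activates (Gate 5). [2 rule applications]
F needs fewer.

F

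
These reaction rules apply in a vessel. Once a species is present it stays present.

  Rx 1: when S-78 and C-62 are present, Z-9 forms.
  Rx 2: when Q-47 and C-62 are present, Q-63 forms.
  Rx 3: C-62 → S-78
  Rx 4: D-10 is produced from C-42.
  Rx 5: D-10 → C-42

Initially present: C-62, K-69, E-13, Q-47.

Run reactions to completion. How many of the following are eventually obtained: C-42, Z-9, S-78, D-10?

C-62 present → S-78 forms (Rx 3).
S-78 and C-62 present → Z-9 forms (Rx 1).
C-42 would need D-10 (Rx 5), but D-10 never forms.
Z-9: reached.
S-78: reached.
D-10 would need C-42 (Rx 4), but C-42 never forms.
Reached: Z-9 and S-78 — 2 of the 4.

2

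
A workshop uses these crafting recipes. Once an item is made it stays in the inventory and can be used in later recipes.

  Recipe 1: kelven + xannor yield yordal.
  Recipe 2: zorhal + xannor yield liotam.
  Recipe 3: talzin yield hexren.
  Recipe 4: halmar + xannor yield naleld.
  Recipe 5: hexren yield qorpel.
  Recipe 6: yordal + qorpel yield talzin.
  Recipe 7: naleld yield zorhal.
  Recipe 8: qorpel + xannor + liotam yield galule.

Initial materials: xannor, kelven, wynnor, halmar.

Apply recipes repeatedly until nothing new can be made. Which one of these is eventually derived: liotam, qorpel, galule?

liotam

Using Recipe 4, halmar and xannor make naleld.
naleld → zorhal (Recipe 7).
zorhal + xannor → liotam (Recipe 2).
qorpel would need hexren (Recipe 5), but hexren is never obtained. galule would need qorpel, xannor, and liotam (Recipe 8), but qorpel is never obtained.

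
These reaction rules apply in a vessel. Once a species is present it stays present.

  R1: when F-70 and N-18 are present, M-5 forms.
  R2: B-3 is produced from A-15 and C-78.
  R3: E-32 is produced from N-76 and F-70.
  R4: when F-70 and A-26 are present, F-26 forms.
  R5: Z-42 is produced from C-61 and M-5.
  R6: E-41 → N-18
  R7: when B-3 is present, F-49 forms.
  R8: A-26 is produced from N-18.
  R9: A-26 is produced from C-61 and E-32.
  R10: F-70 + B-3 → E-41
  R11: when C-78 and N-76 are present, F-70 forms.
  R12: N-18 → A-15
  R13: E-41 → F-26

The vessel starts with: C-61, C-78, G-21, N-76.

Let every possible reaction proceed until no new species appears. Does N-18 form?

No

N-18 would need E-41 (R6), but E-41 never forms.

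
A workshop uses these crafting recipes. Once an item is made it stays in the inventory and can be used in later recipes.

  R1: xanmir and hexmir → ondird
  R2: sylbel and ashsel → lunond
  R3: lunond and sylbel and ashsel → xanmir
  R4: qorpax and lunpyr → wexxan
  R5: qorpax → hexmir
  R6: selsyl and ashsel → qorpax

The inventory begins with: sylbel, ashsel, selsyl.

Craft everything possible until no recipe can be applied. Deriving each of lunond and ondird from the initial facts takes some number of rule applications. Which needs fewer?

lunond

lunond: sylbel and ashsel → lunond (R2). [1 rule application]
ondird: Using R6, selsyl and ashsel make qorpax. Using R2, sylbel and ashsel make lunond. qorpax → hexmir (R5). lunond and sylbel and ashsel → xanmir (R3). Using R1, xanmir and hexmir make ondird. [5 rule applications]
lunond needs fewer.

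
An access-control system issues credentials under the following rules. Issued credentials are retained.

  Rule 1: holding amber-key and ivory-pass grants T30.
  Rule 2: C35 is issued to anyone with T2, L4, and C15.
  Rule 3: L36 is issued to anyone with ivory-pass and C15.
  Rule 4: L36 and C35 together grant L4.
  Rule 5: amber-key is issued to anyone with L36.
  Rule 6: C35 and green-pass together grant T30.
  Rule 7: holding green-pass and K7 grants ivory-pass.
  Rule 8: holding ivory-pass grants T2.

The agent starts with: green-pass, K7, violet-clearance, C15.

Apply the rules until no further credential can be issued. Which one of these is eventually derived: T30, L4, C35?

T30

Holding green-pass and K7 grants ivory-pass (Rule 7).
Holding ivory-pass and C15 grants L36 (Rule 3).
Holding L36 grants amber-key (Rule 5).
Holding amber-key and ivory-pass grants T30 (Rule 1).
L4 would need L36 and C35 (Rule 4), but C35 is never granted. C35 would need T2, L4, and C15 (Rule 2), but L4 is never granted.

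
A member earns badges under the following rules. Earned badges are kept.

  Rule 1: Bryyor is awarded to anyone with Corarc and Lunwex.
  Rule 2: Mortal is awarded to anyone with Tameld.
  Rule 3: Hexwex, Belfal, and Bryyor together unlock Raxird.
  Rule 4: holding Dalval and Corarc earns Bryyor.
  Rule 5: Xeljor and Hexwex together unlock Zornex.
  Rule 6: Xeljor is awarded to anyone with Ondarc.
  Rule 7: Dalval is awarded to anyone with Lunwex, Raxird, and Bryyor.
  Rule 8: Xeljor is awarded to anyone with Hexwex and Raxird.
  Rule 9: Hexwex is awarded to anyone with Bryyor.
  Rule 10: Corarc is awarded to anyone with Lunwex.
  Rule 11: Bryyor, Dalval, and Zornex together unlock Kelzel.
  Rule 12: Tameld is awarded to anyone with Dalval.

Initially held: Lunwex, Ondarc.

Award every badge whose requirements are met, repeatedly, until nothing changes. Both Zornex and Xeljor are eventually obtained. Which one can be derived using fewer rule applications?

Xeljor: With Ondarc, Xeljor is earned (Rule 6). [1 rule application]
Zornex: With Lunwex, Corarc is earned (Rule 10). With Ondarc, Xeljor is earned (Rule 6). With Corarc and Lunwex, Bryyor is earned (Rule 1). With Bryyor, Hexwex is earned (Rule 9). With Xeljor and Hexwex, Zornex is earned (Rule 5). [5 rule applications]
Xeljor needs fewer.

Xeljor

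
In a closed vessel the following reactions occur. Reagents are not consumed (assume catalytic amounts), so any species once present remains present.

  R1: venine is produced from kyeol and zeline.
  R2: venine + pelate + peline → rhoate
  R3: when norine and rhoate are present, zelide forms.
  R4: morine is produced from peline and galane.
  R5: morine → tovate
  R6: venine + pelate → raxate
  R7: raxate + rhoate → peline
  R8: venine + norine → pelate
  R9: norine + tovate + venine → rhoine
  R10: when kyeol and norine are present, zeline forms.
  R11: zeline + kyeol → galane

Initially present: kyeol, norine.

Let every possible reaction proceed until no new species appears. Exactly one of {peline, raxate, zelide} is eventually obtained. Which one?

kyeol and norine present → zeline forms (R10).
kyeol and zeline present → venine forms (R1).
venine and norine present → pelate forms (R8).
venine and pelate present → raxate forms (R6).
peline would need raxate and rhoate (R7), but rhoate never forms. zelide would need norine and rhoate (R3), but rhoate never forms.

raxate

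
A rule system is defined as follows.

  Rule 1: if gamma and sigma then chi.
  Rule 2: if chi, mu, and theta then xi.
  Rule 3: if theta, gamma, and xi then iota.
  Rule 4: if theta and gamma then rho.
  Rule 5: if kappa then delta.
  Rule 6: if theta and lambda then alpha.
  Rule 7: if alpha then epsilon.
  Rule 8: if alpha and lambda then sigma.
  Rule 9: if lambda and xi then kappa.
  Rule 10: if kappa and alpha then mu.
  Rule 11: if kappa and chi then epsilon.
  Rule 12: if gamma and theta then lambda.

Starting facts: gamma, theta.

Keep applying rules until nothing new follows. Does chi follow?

gamma and theta hold, so lambda follows (Rule 12).
theta and lambda hold, so alpha follows (Rule 6).
From alpha and lambda, Rule 8 gives sigma.
gamma and sigma hold, so chi follows (Rule 1).

Yes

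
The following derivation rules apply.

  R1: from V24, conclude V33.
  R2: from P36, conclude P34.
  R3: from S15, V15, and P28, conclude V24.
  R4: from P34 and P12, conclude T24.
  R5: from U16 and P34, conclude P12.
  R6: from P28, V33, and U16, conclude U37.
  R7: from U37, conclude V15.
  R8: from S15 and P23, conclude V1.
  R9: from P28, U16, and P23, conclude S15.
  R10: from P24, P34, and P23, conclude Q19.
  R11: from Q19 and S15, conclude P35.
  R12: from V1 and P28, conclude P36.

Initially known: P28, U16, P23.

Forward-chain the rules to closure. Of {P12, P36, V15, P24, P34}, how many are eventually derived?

3

From P28, U16, and P23, R9 gives S15.
S15 and P23 hold, so V1 follows (R8).
From V1 and P28, R12 gives P36.
From P36, R2 gives P34.
U16 and P34 hold, so P12 follows (R5).
P12: reached.
P36: reached.
V15 would need U37 (R7), but U37 is never established.
No rule produces P24, and it is not given.
P34: reached.
Reached: P12, P36, and P34 — 3 of the 5.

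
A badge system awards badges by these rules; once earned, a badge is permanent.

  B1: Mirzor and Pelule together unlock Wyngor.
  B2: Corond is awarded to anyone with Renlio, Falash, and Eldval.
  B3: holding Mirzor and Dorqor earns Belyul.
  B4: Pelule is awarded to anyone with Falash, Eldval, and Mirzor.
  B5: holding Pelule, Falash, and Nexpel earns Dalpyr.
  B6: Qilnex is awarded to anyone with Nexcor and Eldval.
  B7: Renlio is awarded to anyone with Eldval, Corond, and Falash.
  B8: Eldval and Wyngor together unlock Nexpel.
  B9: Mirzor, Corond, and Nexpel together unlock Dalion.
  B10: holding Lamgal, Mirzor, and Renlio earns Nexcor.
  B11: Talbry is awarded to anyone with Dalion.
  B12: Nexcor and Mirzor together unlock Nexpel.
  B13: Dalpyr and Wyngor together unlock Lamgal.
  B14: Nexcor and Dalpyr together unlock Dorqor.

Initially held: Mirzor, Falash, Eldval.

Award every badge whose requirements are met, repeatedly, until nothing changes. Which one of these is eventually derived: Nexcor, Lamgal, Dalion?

Lamgal

With Falash, Eldval, and Mirzor, Pelule is earned (B4).
With Mirzor and Pelule, Wyngor is earned (B1).
With Eldval and Wyngor, Nexpel is earned (B8).
With Pelule, Falash, and Nexpel, Dalpyr is earned (B5).
With Dalpyr and Wyngor, Lamgal is earned (B13).
Nexcor would need Lamgal, Mirzor, and Renlio (B10), but Renlio is never earned. Dalion would need Mirzor, Corond, and Nexpel (B9), but Corond is never earned.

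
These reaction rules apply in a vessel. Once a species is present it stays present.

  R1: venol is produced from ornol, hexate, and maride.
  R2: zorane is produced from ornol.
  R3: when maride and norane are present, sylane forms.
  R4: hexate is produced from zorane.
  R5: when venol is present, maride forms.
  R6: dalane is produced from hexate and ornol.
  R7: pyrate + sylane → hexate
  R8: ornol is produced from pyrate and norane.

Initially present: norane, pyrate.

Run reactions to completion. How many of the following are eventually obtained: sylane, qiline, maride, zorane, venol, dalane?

pyrate and norane present → ornol forms (R8).
ornol present → zorane forms (R2).
zorane present → hexate forms (R4).
hexate and ornol present → dalane forms (R6).
sylane would need maride and norane (R3), but maride never forms.
No rule produces qiline, and it is not given.
maride would need venol (R5), but venol never forms.
zorane: reached.
venol would need ornol, hexate, and maride (R1), but maride never forms.
dalane: reached.
Reached: zorane and dalane — 2 of the 6.

2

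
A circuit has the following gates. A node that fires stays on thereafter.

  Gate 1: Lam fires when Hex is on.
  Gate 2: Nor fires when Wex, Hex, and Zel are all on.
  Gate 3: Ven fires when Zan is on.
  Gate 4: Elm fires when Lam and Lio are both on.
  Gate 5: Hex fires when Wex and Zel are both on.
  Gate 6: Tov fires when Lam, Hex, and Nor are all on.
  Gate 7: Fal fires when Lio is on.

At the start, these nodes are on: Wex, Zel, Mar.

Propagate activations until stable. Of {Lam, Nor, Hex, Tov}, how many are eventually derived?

4

Wex and Zel are on, so Hex fires (Gate 5).
Gate 2: Wex, Hex, and Zel on → Nor on.
Hex is on, so Lam fires (Gate 1).
Lam, Hex, and Nor are on, so Tov fires (Gate 6).
Lam: reached.
Nor: reached.
Hex: reached.
Tov: reached.
All 4 are reached.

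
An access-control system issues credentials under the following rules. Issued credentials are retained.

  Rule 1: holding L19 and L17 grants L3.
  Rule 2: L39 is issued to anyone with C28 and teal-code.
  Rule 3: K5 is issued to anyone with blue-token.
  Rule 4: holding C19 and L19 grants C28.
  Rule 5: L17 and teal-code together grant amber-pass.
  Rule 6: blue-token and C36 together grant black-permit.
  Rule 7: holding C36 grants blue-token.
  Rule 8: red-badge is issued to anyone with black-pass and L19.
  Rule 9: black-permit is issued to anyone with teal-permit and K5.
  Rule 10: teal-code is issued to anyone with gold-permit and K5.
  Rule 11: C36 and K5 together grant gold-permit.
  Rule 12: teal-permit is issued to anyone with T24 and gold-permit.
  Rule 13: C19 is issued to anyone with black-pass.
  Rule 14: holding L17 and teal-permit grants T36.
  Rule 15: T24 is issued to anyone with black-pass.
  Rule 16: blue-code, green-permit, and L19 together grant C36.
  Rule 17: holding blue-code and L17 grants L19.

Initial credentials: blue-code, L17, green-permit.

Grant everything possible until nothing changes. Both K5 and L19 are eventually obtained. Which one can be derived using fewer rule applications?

L19: Holding blue-code and L17 grants L19 (Rule 17). [1 rule application]
K5: Holding blue-code and L17 grants L19 (Rule 17). Holding blue-code, green-permit, and L19 grants C36 (Rule 16). Holding C36 grants blue-token (Rule 7). Holding blue-token grants K5 (Rule 3). [4 rule applications]
L19 needs fewer.

L19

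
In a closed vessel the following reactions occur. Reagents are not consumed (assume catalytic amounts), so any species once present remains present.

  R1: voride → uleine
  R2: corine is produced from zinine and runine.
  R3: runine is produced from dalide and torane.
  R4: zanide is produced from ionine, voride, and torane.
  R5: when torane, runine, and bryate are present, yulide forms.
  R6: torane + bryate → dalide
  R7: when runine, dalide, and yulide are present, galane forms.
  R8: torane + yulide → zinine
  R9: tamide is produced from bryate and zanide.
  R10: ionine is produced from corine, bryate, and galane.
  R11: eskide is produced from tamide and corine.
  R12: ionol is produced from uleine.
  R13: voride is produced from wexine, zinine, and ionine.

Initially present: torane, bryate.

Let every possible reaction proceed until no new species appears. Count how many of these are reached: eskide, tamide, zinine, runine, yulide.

3

torane and bryate present → dalide forms (R6).
dalide and torane present → runine forms (R3).
torane, runine, and bryate present → yulide forms (R5).
torane and yulide present → zinine forms (R8).
eskide would need tamide and corine (R11), but tamide never forms.
tamide would need bryate and zanide (R9), but zanide never forms.
zinine: reached.
runine: reached.
yulide: reached.
Reached: zinine, runine, and yulide — 3 of the 5.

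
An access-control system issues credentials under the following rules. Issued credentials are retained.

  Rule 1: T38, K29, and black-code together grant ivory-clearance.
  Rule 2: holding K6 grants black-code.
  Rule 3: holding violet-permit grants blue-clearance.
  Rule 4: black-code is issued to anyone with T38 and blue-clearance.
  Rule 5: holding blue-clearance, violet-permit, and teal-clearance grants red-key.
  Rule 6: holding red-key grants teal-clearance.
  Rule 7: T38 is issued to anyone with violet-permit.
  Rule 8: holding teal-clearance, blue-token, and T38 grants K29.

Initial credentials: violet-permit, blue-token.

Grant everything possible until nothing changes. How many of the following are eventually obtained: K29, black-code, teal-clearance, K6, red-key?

1

Holding violet-permit grants blue-clearance (Rule 3).
Holding violet-permit grants T38 (Rule 7).
Holding T38 and blue-clearance grants black-code (Rule 4).
K29 would need teal-clearance, blue-token, and T38 (Rule 8), but teal-clearance is never granted.
black-code: reached.
teal-clearance would need red-key (Rule 6), but red-key is never granted.
No rule produces K6, and it is not given.
red-key would need blue-clearance, violet-permit, and teal-clearance (Rule 5), but teal-clearance is never granted.
Reached: black-code — 1 of the 5.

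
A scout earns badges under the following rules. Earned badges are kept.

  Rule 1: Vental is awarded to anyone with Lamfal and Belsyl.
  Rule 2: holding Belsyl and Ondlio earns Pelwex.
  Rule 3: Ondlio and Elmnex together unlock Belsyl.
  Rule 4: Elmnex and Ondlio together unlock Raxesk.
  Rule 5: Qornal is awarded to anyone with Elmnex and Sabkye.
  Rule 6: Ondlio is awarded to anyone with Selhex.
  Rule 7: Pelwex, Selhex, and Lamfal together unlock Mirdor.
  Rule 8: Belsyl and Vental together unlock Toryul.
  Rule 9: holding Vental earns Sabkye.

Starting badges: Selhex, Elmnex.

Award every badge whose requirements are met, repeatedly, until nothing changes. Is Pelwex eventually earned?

Yes

With Selhex, Ondlio is earned (Rule 6).
With Ondlio and Elmnex, Belsyl is earned (Rule 3).
With Belsyl and Ondlio, Pelwex is earned (Rule 2).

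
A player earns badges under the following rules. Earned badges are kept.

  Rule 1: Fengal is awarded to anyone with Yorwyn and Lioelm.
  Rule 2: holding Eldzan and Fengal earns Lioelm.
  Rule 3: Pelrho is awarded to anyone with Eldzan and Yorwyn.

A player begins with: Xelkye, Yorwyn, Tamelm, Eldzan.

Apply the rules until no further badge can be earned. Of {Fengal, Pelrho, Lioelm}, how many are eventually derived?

1

With Eldzan and Yorwyn, Pelrho is earned (Rule 3).
Fengal would need Yorwyn and Lioelm (Rule 1), but Lioelm is never earned.
Pelrho: reached.
Lioelm would need Eldzan and Fengal (Rule 2), but Fengal is never earned.
Reached: Pelrho — 1 of the 3.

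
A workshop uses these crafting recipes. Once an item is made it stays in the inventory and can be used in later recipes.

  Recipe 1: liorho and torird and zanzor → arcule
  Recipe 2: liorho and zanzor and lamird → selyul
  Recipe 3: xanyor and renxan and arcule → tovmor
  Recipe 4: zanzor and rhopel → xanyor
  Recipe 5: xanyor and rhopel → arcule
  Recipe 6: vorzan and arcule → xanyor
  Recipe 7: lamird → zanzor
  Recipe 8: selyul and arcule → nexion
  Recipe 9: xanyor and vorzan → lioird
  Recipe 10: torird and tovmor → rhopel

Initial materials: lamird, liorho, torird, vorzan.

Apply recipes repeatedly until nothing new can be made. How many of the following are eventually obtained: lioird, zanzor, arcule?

lamird → zanzor (Recipe 7).
Using Recipe 1, liorho, torird, and zanzor make arcule.
vorzan and arcule → xanyor (Recipe 6).
Using Recipe 9, xanyor and vorzan make lioird.
lioird: reached.
zanzor: reached.
arcule: reached.
All 3 are reached.

3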